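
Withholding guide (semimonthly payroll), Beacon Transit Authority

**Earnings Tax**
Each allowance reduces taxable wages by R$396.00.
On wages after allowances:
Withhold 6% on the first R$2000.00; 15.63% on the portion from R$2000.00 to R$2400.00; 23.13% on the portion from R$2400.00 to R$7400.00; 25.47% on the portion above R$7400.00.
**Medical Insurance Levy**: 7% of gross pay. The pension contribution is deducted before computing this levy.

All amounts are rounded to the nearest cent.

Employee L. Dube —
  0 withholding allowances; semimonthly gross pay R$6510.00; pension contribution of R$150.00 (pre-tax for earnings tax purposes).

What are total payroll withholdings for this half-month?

Earnings Tax: taxable = R$6510.00 − R$150.00 = R$6360.00
  R$182.52 + 23.13% × (R$6360.00 − R$2400.00) = R$182.52 + 23.13% × R$3960.00 = R$1098.47
Medical Insurance Levy: 7% × R$6360.00 = R$445.20
Total: R$1098.47 + R$445.20 = R$1543.67

R$1543.67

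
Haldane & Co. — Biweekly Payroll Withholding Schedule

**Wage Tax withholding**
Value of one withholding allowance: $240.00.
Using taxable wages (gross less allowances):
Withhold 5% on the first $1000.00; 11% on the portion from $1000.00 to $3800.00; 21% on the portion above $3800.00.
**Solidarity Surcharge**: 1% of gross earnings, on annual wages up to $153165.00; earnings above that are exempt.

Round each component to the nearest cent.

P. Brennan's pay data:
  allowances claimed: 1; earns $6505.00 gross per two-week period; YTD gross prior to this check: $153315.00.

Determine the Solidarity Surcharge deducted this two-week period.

$0.00

Solidarity Surcharge: YTD $153315.00 ≥ cap $153165.00 → $0.00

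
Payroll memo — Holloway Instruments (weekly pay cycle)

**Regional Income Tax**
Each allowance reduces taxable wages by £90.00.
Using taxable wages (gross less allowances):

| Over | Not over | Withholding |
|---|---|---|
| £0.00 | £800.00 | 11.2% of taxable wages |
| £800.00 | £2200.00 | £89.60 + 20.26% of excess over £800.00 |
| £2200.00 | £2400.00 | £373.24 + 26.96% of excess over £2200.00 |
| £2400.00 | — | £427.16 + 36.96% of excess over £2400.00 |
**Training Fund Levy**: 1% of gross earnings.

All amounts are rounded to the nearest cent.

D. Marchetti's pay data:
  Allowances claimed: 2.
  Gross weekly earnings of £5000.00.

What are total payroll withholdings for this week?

Regional Income Tax: taxable = £5000.00 − 2×£90.00 = £4820.00
  £427.16 + 36.96% × (£4820.00 − £2400.00) = £427.16 + 36.96% × £2420.00 = £1321.59
Training Fund Levy: 1% × £5000.00 = £50.00
Total: £1321.59 + £50.00 = £1371.59

£1371.59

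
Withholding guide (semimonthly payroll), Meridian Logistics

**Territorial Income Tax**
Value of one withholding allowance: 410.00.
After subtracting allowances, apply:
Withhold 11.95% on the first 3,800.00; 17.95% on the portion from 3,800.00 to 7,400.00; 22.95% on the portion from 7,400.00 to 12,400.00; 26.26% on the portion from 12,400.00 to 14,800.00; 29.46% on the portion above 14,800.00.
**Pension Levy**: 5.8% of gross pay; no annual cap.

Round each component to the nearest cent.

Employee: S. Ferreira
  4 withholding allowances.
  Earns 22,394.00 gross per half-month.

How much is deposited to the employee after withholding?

16,463.06

Territorial Income Tax: taxable = 22,394.00 − 4×410.00 = 20,754.00
  2,878.04 + 29.46% × (20,754.00 − 14,800.00) = 2,878.04 + 29.46% × 5,954.00 = 4,632.09
Pension Levy: 5.8% × 22,394.00 = 1,298.85
Total withheld: 4,632.09 + 1,298.85 = 5,930.94
Net pay: 22,394.00 − 5,930.94 = 16,463.06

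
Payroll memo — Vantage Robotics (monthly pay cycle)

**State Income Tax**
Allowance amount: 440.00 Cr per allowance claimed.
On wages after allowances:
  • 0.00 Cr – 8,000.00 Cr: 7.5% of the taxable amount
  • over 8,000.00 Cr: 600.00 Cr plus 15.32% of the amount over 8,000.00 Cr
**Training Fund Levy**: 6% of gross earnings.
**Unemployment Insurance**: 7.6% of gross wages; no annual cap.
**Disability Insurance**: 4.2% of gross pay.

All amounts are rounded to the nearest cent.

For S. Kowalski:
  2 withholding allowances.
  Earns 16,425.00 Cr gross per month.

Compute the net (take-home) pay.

State Income Tax: taxable = 16,425.00 Cr − 2×440.00 Cr = 15,545.00 Cr
  600.00 Cr + 15.32% × (15,545.00 Cr − 8,000.00 Cr) = 600.00 Cr + 15.32% × 7,545.00 Cr = 1,755.89 Cr
Training Fund Levy: 6% × 16,425.00 Cr = 985.50 Cr
Unemployment Insurance: 7.6% × 16,425.00 Cr = 1,248.30 Cr
Disability Insurance: 4.2% × 16,425.00 Cr = 689.85 Cr
Total withheld: 1,755.89 Cr + 985.50 Cr + 1,248.30 Cr + 689.85 Cr = 4,679.54 Cr
Net pay: 16,425.00 Cr − 4,679.54 Cr = 11,745.46 Cr

11,745.46 Cr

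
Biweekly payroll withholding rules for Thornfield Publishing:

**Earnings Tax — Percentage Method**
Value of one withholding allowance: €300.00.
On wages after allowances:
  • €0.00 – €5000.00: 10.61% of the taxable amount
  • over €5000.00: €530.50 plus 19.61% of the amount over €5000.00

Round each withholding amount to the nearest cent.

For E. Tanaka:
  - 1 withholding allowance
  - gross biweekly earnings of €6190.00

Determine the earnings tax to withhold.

€705.03

Earnings Tax: taxable = €6190.00 − 1×€300.00 = €5890.00
  €530.50 + 19.61% × (€5890.00 − €5000.00) = €530.50 + 19.61% × €890.00 = €705.03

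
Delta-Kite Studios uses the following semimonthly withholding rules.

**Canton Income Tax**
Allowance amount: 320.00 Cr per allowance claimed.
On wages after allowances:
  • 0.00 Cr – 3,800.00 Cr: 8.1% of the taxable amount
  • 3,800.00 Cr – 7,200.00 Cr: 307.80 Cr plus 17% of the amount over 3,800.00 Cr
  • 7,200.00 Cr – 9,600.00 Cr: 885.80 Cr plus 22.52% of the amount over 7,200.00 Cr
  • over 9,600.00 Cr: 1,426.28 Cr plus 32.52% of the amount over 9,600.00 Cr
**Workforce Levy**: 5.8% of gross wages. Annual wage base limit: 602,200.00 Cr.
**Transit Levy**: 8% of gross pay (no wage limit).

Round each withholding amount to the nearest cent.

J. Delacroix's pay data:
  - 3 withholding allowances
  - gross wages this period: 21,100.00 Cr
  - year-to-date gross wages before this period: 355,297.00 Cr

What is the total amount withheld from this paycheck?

7,765.69 Cr

Canton Income Tax: taxable = 21,100.00 Cr − 3×320.00 Cr = 20,140.00 Cr
  1,426.28 Cr + 32.52% × (20,140.00 Cr − 9,600.00 Cr) = 1,426.28 Cr + 32.52% × 10,540.00 Cr = 4,853.89 Cr
Workforce Levy: 5.8% × 21,100.00 Cr = 1,223.80 Cr
Transit Levy: 8% × 21,100.00 Cr = 1,688.00 Cr
Total: 4,853.89 Cr + 1,223.80 Cr + 1,688.00 Cr = 7,765.69 Cr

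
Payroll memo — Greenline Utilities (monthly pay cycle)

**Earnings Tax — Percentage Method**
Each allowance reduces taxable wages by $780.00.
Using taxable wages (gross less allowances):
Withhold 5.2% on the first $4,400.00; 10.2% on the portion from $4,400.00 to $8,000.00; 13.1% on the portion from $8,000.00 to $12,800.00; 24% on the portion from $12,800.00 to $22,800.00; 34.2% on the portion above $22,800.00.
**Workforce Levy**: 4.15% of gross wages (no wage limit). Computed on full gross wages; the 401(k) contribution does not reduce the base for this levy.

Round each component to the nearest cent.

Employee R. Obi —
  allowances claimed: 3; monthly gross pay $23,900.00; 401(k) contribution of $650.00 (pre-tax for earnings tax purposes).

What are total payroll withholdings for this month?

$4,163.05

Earnings Tax: taxable = $23,900.00 − $650.00 − 3×$780.00 = $20,910.00
  $1,224.80 + 24% × ($20,910.00 − $12,800.00) = $1,224.80 + 24% × $8,110.00 = $3,171.20
Workforce Levy: 4.15% × $23,900.00 = $991.85
Total: $3,171.20 + $991.85 = $4,163.05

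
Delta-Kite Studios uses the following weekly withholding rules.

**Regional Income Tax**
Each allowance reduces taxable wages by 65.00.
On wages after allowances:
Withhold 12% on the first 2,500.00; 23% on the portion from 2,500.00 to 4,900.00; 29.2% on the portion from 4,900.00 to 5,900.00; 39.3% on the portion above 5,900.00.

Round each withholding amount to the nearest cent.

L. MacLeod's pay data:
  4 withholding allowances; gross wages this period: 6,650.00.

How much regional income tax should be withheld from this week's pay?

Regional Income Tax: taxable = 6,650.00 − 4×65.00 = 6,390.00
  1,144.00 + 39.3% × (6,390.00 − 5,900.00) = 1,144.00 + 39.3% × 490.00 = 1,336.57

1,336.57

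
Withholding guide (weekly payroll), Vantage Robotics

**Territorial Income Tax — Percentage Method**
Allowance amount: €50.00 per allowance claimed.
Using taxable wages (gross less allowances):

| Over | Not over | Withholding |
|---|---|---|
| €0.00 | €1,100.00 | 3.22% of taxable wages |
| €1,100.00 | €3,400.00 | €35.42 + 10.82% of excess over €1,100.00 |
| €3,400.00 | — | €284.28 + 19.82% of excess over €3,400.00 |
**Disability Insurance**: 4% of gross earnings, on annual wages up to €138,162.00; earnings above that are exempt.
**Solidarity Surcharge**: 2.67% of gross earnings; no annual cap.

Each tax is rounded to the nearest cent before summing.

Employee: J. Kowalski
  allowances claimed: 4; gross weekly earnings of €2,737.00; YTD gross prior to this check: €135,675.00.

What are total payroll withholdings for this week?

Territorial Income Tax: taxable = €2,737.00 − 4×€50.00 = €2,537.00
  €35.42 + 10.82% × (€2,537.00 − €1,100.00) = €35.42 + 10.82% × €1,437.00 = €190.90
Disability Insurance: cap €138,162.00 − YTD €135,675.00 = €2,487.00 subject; 4% × €2,487.00 = €99.48
Solidarity Surcharge: 2.67% × €2,737.00 = €73.08
Total: €190.90 + €99.48 + €73.08 = €363.46

€363.46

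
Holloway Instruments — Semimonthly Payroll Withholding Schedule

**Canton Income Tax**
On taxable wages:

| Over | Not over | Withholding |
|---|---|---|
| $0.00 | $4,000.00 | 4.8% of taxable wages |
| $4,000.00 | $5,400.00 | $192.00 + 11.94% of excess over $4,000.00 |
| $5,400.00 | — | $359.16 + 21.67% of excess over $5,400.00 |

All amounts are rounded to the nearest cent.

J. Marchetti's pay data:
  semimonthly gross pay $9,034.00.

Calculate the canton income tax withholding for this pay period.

$1,146.65

Canton Income Tax: taxable = $9,034.00
  $359.16 + 21.67% × ($9,034.00 − $5,400.00) = $359.16 + 21.67% × $3,634.00 = $1,146.65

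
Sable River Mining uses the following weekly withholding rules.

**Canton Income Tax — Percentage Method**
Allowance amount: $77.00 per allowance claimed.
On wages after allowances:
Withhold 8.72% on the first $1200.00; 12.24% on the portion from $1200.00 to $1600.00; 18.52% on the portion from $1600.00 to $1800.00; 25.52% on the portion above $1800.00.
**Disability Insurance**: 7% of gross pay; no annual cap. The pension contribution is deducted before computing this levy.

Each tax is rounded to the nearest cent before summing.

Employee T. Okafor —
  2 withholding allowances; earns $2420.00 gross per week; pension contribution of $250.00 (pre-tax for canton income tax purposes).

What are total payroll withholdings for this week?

Canton Income Tax: taxable = $2420.00 − $250.00 − 2×$77.00 = $2016.00
  $190.64 + 25.52% × ($2016.00 − $1800.00) = $190.64 + 25.52% × $216.00 = $245.76
Disability Insurance: 7% × $2170.00 = $151.90
Total: $245.76 + $151.90 = $397.66

$397.66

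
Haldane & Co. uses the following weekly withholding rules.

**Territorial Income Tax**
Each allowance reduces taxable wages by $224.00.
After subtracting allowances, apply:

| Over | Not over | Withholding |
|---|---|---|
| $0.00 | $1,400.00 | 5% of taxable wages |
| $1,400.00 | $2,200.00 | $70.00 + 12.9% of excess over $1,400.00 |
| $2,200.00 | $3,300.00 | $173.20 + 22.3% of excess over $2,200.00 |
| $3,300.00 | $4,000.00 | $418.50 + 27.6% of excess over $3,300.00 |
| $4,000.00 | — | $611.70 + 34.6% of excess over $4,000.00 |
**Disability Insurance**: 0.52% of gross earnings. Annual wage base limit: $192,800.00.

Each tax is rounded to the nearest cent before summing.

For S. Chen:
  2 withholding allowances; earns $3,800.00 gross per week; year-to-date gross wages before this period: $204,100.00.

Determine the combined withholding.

Territorial Income Tax: taxable = $3,800.00 − 2×$224.00 = $3,352.00
  $418.50 + 27.6% × ($3,352.00 − $3,300.00) = $418.50 + 27.6% × $52.00 = $432.85
Disability Insurance: YTD $204,100.00 ≥ cap $192,800.00 → $0.00
Total: $432.85 + $0.00 = $432.85

$432.85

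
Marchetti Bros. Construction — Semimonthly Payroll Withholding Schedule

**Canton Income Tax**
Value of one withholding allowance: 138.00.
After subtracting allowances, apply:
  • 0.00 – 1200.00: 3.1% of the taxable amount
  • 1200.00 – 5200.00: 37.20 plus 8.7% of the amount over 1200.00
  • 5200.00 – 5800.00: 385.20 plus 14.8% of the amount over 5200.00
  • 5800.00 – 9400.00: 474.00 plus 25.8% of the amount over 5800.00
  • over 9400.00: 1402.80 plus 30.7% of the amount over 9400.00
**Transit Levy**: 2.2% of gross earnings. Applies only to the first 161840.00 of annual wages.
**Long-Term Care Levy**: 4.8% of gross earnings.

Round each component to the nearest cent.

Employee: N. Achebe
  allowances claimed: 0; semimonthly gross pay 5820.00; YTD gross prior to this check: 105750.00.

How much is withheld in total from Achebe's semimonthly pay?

Canton Income Tax: taxable = 5820.00
  474.00 + 25.8% × (5820.00 − 5800.00) = 474.00 + 25.8% × 20.00 = 479.16
Transit Levy: 2.2% × 5820.00 = 128.04
Long-Term Care Levy: 4.8% × 5820.00 = 279.36
Total: 479.16 + 128.04 + 279.36 = 886.56

886.56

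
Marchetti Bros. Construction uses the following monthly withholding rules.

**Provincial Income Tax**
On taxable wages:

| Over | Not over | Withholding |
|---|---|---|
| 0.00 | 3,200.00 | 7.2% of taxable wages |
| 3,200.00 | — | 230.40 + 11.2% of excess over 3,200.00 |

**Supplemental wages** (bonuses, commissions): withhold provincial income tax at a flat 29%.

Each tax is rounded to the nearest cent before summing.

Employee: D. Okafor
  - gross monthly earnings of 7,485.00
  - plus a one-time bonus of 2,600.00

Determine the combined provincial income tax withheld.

1,464.32

Provincial Income Tax: taxable = 7,485.00
  230.40 + 11.2% × (7,485.00 − 3,200.00) = 230.40 + 11.2% × 4,285.00 = 710.32
Supplemental (29% flat on bonus): 29% × 2,600.00 = 754.00
Total provincial income tax: 710.32 + 754.00 = 1,464.32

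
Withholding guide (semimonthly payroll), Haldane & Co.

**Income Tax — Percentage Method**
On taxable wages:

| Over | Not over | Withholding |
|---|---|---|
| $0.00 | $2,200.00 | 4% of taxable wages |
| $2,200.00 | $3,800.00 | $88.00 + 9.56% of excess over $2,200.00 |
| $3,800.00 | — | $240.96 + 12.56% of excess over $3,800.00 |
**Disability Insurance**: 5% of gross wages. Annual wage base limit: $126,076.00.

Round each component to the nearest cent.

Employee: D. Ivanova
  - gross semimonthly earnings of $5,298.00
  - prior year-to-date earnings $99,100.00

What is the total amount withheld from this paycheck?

$694.01

Income Tax: taxable = $5,298.00
  $240.96 + 12.56% × ($5,298.00 − $3,800.00) = $240.96 + 12.56% × $1,498.00 = $429.11
Disability Insurance: 5% × $5,298.00 = $264.90
Total: $429.11 + $264.90 = $694.01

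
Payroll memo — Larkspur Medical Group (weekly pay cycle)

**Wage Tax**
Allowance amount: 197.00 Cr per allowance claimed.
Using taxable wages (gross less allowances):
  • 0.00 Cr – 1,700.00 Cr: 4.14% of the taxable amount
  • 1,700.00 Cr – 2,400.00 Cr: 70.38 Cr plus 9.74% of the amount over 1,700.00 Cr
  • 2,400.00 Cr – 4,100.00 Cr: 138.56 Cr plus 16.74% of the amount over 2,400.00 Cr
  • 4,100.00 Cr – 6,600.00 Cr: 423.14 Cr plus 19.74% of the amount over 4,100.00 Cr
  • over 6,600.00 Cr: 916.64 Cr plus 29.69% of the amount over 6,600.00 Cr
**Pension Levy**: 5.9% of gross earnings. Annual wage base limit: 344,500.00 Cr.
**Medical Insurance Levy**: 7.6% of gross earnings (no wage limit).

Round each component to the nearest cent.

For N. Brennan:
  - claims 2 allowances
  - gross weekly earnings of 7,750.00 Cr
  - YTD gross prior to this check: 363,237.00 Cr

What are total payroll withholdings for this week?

Wage Tax: taxable = 7,750.00 Cr − 2×197.00 Cr = 7,356.00 Cr
  916.64 Cr + 29.69% × (7,356.00 Cr − 6,600.00 Cr) = 916.64 Cr + 29.69% × 756.00 Cr = 1,141.10 Cr
Pension Levy: YTD 363,237.00 Cr ≥ cap 344,500.00 Cr → 0.00 Cr
Medical Insurance Levy: 7.6% × 7,750.00 Cr = 589.00 Cr
Total: 1,141.10 Cr + 0.00 Cr + 589.00 Cr = 1,730.10 Cr

1,730.10 Cr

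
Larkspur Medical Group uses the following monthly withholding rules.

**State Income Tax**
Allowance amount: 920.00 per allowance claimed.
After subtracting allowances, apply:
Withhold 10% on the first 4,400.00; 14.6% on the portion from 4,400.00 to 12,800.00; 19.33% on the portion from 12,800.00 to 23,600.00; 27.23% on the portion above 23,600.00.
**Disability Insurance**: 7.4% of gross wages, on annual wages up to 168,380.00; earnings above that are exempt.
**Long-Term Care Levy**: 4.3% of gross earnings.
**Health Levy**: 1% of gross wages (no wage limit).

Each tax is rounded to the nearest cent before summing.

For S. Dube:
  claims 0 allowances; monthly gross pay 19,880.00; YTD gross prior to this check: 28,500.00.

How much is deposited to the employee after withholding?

14,320.28

State Income Tax: taxable = 19,880.00
  1,666.40 + 19.33% × (19,880.00 − 12,800.00) = 1,666.40 + 19.33% × 7,080.00 = 3,034.96
Disability Insurance: 7.4% × 19,880.00 = 1,471.12
Long-Term Care Levy: 4.3% × 19,880.00 = 854.84
Health Levy: 1% × 19,880.00 = 198.80
Total withheld: 3,034.96 + 1,471.12 + 854.84 + 198.80 = 5,559.72
Net pay: 19,880.00 − 5,559.72 = 14,320.28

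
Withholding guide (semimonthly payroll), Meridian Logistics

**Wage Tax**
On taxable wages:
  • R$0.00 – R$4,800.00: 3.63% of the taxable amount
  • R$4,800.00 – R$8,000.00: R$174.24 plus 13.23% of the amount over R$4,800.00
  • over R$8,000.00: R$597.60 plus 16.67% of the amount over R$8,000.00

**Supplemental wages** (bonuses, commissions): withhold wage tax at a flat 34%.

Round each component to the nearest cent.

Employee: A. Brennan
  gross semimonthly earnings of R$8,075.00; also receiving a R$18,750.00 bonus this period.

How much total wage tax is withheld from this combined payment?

R$6,985.10

Wage Tax: taxable = R$8,075.00
  R$597.60 + 16.67% × (R$8,075.00 − R$8,000.00) = R$597.60 + 16.67% × R$75.00 = R$610.10
Supplemental (34% flat on bonus): 34% × R$18,750.00 = R$6,375.00
Total wage tax: R$610.10 + R$6,375.00 = R$6,985.10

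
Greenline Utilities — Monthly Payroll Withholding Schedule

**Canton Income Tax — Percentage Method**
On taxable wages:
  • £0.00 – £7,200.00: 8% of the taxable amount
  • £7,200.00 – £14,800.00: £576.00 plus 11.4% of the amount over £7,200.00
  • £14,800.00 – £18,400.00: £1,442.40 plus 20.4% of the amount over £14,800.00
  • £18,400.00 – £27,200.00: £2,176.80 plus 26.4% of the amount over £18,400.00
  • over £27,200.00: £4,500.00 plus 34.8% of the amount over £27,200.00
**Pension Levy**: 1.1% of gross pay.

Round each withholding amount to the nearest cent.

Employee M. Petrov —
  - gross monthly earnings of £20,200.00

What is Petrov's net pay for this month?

£17,325.80

Canton Income Tax: taxable = £20,200.00
  £2,176.80 + 26.4% × (£20,200.00 − £18,400.00) = £2,176.80 + 26.4% × £1,800.00 = £2,652.00
Pension Levy: 1.1% × £20,200.00 = £222.20
Total withheld: £2,652.00 + £222.20 = £2,874.20
Net pay: £20,200.00 − £2,874.20 = £17,325.80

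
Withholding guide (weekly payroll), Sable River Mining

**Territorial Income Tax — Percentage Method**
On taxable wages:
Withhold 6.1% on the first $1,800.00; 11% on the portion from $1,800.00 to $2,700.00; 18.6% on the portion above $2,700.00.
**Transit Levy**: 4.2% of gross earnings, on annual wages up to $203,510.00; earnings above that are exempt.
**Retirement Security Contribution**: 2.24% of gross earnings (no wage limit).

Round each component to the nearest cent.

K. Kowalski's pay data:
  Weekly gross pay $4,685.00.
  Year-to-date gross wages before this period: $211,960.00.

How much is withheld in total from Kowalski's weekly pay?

Territorial Income Tax: taxable = $4,685.00
  $208.80 + 18.6% × ($4,685.00 − $2,700.00) = $208.80 + 18.6% × $1,985.00 = $578.01
Transit Levy: YTD $211,960.00 ≥ cap $203,510.00 → $0.00
Retirement Security Contribution: 2.24% × $4,685.00 = $104.94
Total: $578.01 + $0.00 + $104.94 = $682.95

$682.95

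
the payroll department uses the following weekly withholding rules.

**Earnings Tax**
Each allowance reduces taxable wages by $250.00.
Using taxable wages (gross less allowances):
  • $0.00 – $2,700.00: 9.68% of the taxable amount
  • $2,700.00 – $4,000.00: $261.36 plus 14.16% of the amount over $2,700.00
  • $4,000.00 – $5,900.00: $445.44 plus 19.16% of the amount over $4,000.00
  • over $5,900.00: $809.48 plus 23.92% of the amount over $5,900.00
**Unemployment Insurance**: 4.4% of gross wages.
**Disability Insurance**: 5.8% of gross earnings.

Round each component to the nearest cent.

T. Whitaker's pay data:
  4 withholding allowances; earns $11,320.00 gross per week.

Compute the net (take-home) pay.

$8,298.62

Earnings Tax: taxable = $11,320.00 − 4×$250.00 = $10,320.00
  $809.48 + 23.92% × ($10,320.00 − $5,900.00) = $809.48 + 23.92% × $4,420.00 = $1,866.74
Unemployment Insurance: 4.4% × $11,320.00 = $498.08
Disability Insurance: 5.8% × $11,320.00 = $656.56
Total withheld: $1,866.74 + $498.08 + $656.56 = $3,021.38
Net pay: $11,320.00 − $3,021.38 = $8,298.62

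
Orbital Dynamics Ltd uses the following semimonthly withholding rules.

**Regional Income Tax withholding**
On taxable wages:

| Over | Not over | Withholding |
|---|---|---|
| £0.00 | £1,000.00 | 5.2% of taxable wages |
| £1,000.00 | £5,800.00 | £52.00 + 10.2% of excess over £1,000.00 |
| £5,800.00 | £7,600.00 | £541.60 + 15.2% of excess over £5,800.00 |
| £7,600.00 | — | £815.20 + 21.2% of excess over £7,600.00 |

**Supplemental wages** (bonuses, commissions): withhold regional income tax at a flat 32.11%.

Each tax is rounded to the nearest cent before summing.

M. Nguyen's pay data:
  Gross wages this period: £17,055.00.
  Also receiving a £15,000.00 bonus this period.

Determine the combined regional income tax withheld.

£7,636.16

Regional Income Tax: taxable = £17,055.00
  £815.20 + 21.2% × (£17,055.00 − £7,600.00) = £815.20 + 21.2% × £9,455.00 = £2,819.66
Supplemental (32.11% flat on bonus): 32.11% × £15,000.00 = £4,816.50
Total regional income tax: £2,819.66 + £4,816.50 = £7,636.16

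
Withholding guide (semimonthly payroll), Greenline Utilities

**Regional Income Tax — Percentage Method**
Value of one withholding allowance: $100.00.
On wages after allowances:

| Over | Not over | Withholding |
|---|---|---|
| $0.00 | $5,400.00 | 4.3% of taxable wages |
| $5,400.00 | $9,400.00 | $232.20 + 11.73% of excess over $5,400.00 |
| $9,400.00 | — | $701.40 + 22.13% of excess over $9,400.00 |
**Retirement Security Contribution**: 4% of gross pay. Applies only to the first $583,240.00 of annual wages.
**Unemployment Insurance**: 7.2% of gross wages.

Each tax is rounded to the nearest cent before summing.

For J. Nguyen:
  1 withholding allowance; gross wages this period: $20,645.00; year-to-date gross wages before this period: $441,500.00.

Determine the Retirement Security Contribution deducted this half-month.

$825.80

Retirement Security Contribution: 4% × $20,645.00 = $825.80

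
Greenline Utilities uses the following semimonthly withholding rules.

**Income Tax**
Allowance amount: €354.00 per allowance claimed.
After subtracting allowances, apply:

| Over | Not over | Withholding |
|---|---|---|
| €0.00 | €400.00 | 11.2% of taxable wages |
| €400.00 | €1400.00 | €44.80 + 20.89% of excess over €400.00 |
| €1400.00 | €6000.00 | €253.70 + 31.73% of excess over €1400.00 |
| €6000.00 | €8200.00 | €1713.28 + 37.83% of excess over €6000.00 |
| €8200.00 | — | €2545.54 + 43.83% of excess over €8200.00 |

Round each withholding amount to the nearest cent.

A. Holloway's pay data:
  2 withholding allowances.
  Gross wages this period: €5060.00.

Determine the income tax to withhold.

Income Tax: taxable = €5060.00 − 2×€354.00 = €4352.00
  €253.70 + 31.73% × (€4352.00 − €1400.00) = €253.70 + 31.73% × €2952.00 = €1190.37

€1190.37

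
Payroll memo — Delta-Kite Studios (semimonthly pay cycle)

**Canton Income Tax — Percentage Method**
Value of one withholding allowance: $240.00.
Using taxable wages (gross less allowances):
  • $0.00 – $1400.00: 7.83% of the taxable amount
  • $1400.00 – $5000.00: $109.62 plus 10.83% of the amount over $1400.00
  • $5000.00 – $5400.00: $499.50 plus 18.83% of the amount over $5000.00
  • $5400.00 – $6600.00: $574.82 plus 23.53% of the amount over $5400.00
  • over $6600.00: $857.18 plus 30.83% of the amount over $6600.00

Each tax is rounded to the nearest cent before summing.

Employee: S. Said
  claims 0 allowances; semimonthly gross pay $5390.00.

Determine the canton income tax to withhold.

Canton Income Tax: taxable = $5390.00
  $499.50 + 18.83% × ($5390.00 − $5000.00) = $499.50 + 18.83% × $390.00 = $572.94

$572.94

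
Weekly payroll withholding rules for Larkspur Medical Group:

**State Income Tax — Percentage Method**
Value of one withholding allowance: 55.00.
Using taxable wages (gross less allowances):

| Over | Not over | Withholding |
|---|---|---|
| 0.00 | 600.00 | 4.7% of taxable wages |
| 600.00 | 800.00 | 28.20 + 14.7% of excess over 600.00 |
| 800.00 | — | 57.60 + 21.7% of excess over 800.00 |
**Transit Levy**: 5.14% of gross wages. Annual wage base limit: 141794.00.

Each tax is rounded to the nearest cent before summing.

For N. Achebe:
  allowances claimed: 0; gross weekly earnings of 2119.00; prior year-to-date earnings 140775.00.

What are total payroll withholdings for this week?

396.20

State Income Tax: taxable = 2119.00
  57.60 + 21.7% × (2119.00 − 800.00) = 57.60 + 21.7% × 1319.00 = 343.82
Transit Levy: cap 141794.00 − YTD 140775.00 = 1019.00 subject; 5.14% × 1019.00 = 52.38
Total: 343.82 + 52.38 = 396.20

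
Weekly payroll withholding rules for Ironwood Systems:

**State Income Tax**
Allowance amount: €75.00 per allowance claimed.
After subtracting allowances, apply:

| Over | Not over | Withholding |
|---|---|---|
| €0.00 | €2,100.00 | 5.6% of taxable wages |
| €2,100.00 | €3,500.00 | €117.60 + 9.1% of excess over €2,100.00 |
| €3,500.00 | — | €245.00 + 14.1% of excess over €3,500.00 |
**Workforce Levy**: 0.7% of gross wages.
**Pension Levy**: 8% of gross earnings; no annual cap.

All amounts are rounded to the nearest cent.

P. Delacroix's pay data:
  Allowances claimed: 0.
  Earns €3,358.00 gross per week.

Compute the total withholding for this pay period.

State Income Tax: taxable = €3,358.00
  €117.60 + 9.1% × (€3,358.00 − €2,100.00) = €117.60 + 9.1% × €1,258.00 = €232.08
Workforce Levy: 0.7% × €3,358.00 = €23.51
Pension Levy: 8% × €3,358.00 = €268.64
Total: €232.08 + €23.51 + €268.64 = €524.23

€524.23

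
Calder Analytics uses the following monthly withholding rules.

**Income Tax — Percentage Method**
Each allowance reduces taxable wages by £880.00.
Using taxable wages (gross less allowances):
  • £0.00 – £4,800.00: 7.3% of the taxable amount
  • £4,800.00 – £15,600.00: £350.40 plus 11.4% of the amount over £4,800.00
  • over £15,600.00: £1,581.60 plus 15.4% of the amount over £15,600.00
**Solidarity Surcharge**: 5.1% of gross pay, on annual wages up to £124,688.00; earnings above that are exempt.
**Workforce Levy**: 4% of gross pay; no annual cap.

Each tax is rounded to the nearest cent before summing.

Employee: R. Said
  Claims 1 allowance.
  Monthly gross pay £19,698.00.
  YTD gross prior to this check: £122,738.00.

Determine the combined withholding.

£2,964.54

Income Tax: taxable = £19,698.00 − 1×£880.00 = £18,818.00
  £1,581.60 + 15.4% × (£18,818.00 − £15,600.00) = £1,581.60 + 15.4% × £3,218.00 = £2,077.17
Solidarity Surcharge: cap £124,688.00 − YTD £122,738.00 = £1,950.00 subject; 5.1% × £1,950.00 = £99.45
Workforce Levy: 4% × £19,698.00 = £787.92
Total: £2,077.17 + £99.45 + £787.92 = £2,964.54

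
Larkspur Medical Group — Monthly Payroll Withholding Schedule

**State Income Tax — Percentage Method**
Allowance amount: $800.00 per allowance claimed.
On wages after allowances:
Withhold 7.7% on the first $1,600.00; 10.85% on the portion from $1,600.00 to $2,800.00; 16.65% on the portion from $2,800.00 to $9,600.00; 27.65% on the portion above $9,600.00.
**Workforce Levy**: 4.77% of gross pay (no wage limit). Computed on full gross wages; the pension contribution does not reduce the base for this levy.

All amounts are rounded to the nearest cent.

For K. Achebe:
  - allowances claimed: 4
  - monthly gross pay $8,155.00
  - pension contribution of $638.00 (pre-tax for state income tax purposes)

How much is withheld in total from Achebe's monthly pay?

$894.97

State Income Tax: taxable = $8,155.00 − $638.00 − 4×$800.00 = $4,317.00
  $253.40 + 16.65% × ($4,317.00 − $2,800.00) = $253.40 + 16.65% × $1,517.00 = $505.98
Workforce Levy: 4.77% × $8,155.00 = $388.99
Total: $505.98 + $388.99 = $894.97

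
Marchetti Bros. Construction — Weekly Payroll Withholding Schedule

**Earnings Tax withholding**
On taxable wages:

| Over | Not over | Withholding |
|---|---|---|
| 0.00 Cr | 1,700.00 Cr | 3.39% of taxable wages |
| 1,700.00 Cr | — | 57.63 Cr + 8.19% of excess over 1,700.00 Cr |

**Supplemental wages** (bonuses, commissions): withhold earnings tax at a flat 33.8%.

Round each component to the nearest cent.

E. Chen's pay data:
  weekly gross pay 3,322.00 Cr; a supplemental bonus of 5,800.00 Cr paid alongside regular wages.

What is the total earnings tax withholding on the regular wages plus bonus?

Earnings Tax: taxable = 3,322.00 Cr
  57.63 Cr + 8.19% × (3,322.00 Cr − 1,700.00 Cr) = 57.63 Cr + 8.19% × 1,622.00 Cr = 190.47 Cr
Supplemental (33.8% flat on bonus): 33.8% × 5,800.00 Cr = 1,960.40 Cr
Total earnings tax: 190.47 Cr + 1,960.40 Cr = 2,150.87 Cr

2,150.87 Cr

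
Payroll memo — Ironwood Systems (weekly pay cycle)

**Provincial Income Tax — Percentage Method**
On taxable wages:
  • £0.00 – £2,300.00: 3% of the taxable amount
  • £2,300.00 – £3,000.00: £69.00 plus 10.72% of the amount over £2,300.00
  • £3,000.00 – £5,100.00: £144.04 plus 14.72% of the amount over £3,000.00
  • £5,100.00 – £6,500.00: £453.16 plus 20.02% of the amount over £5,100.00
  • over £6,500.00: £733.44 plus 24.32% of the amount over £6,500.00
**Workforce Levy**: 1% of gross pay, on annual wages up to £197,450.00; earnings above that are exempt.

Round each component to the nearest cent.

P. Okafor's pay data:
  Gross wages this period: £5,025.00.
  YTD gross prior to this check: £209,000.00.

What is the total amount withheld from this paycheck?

£442.12

Provincial Income Tax: taxable = £5,025.00
  £144.04 + 14.72% × (£5,025.00 − £3,000.00) = £144.04 + 14.72% × £2,025.00 = £442.12
Workforce Levy: YTD £209,000.00 ≥ cap £197,450.00 → £0.00
Total: £442.12 + £0.00 = £442.12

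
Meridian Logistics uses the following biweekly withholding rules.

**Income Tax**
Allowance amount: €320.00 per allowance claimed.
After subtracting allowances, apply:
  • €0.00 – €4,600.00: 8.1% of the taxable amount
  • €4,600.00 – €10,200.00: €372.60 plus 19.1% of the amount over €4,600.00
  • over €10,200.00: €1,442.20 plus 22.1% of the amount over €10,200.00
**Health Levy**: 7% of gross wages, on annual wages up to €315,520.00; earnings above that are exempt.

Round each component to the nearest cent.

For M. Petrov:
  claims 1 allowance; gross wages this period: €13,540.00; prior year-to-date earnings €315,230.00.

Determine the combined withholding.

€2,129.92

Income Tax: taxable = €13,540.00 − 1×€320.00 = €13,220.00
  €1,442.20 + 22.1% × (€13,220.00 − €10,200.00) = €1,442.20 + 22.1% × €3,020.00 = €2,109.62
Health Levy: cap €315,520.00 − YTD €315,230.00 = €290.00 subject; 7% × €290.00 = €20.30
Total: €2,109.62 + €20.30 = €2,129.92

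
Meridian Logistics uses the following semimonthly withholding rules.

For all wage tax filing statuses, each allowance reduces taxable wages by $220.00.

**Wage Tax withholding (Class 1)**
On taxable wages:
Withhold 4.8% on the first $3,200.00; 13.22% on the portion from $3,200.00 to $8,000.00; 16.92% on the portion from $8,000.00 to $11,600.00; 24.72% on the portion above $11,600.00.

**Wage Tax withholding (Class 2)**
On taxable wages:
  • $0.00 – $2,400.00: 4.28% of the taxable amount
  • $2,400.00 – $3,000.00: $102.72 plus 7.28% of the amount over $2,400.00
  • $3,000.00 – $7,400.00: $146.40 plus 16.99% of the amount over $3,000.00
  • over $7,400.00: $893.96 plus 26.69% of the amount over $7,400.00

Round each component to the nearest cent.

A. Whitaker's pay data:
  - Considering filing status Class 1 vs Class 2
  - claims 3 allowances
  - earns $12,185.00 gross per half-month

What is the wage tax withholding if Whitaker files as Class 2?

$1,994.92

Wage Tax (Class 2): taxable = $12,185.00 − 3×$220.00 = $11,525.00
  $893.96 + 26.69% × ($11,525.00 − $7,400.00) = $893.96 + 26.69% × $4,125.00 = $1,994.92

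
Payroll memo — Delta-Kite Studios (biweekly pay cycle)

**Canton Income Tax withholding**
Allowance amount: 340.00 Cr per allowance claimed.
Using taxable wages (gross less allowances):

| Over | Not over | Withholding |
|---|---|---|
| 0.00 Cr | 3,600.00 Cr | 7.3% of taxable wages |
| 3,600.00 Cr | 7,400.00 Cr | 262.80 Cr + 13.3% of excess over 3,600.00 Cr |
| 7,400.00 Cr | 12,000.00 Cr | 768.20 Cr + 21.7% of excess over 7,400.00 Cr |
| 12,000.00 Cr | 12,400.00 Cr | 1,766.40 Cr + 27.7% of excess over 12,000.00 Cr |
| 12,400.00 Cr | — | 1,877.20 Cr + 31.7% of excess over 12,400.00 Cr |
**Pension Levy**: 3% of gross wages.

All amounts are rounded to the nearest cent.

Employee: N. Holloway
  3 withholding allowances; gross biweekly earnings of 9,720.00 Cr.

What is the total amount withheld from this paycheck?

1,341.90 Cr

Canton Income Tax: taxable = 9,720.00 Cr − 3×340.00 Cr = 8,700.00 Cr
  768.20 Cr + 21.7% × (8,700.00 Cr − 7,400.00 Cr) = 768.20 Cr + 21.7% × 1,300.00 Cr = 1,050.30 Cr
Pension Levy: 3% × 9,720.00 Cr = 291.60 Cr
Total: 1,050.30 Cr + 291.60 Cr = 1,341.90 Cr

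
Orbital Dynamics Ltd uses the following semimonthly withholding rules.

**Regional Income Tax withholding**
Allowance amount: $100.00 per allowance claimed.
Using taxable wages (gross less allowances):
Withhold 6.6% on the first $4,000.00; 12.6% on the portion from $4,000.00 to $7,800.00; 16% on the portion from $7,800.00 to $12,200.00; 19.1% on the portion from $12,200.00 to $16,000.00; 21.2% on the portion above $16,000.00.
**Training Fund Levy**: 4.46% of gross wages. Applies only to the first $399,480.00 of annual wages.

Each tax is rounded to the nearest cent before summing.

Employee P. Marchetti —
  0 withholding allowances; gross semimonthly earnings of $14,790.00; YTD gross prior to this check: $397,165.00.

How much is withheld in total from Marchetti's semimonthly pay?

Regional Income Tax: taxable = $14,790.00
  $1,446.80 + 19.1% × ($14,790.00 − $12,200.00) = $1,446.80 + 19.1% × $2,590.00 = $1,941.49
Training Fund Levy: cap $399,480.00 − YTD $397,165.00 = $2,315.00 subject; 4.46% × $2,315.00 = $103.25
Total: $1,941.49 + $103.25 = $2,044.74

$2,044.74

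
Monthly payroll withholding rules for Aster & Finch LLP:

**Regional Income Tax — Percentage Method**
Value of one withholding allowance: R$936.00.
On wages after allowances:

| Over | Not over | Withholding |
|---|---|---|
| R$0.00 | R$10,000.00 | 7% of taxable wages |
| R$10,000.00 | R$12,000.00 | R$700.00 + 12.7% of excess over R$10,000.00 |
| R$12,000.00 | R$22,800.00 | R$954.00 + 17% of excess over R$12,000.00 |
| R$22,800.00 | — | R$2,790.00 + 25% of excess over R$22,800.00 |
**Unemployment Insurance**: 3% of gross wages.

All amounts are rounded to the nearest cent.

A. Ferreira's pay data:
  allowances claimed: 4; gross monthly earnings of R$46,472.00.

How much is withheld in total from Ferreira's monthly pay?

Regional Income Tax: taxable = R$46,472.00 − 4×R$936.00 = R$42,728.00
  R$2,790.00 + 25% × (R$42,728.00 − R$22,800.00) = R$2,790.00 + 25% × R$19,928.00 = R$7,772.00
Unemployment Insurance: 3% × R$46,472.00 = R$1,394.16
Total: R$7,772.00 + R$1,394.16 = R$9,166.16

R$9,166.16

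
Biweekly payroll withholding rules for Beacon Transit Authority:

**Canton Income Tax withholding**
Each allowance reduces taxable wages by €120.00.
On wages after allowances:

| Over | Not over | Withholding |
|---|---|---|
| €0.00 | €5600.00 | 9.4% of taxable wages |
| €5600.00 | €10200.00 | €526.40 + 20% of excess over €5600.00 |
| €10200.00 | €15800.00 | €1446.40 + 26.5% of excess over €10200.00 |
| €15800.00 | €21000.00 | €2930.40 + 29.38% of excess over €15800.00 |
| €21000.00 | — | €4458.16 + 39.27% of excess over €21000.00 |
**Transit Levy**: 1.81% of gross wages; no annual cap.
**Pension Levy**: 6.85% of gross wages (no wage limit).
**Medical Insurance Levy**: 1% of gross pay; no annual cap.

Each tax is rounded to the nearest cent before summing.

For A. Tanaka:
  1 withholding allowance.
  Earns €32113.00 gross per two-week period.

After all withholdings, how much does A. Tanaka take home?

Canton Income Tax: taxable = €32113.00 − 1×€120.00 = €31993.00
  €4458.16 + 39.27% × (€31993.00 − €21000.00) = €4458.16 + 39.27% × €10993.00 = €8775.11
Transit Levy: 1.81% × €32113.00 = €581.25
Pension Levy: 6.85% × €32113.00 = €2199.74
Medical Insurance Levy: 1% × €32113.00 = €321.13
Total withheld: €8775.11 + €581.25 + €2199.74 + €321.13 = €11877.23
Net pay: €32113.00 − €11877.23 = €20235.77

€20235.77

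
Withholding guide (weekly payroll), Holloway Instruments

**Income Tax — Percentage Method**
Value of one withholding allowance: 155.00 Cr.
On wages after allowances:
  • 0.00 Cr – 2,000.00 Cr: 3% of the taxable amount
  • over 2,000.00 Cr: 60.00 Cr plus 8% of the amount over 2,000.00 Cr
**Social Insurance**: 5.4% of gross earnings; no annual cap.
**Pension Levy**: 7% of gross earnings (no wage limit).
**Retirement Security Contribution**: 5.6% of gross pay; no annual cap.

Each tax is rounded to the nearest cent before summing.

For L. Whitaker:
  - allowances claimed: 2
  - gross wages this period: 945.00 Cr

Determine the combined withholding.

189.15 Cr

Income Tax: taxable = 945.00 Cr − 2×155.00 Cr = 635.00 Cr
  3% × 635.00 Cr = 19.05 Cr
Social Insurance: 5.4% × 945.00 Cr = 51.03 Cr
Pension Levy: 7% × 945.00 Cr = 66.15 Cr
Retirement Security Contribution: 5.6% × 945.00 Cr = 52.92 Cr
Total: 19.05 Cr + 51.03 Cr + 66.15 Cr + 52.92 Cr = 189.15 Cr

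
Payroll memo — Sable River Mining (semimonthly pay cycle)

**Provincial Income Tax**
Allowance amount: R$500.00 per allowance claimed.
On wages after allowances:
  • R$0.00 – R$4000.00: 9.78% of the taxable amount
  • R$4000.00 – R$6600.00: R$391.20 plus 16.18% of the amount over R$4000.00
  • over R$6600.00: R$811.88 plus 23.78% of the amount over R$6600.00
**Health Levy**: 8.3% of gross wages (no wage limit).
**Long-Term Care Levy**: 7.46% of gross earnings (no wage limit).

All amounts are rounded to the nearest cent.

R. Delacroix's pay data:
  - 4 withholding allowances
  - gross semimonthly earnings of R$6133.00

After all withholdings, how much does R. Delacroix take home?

Provincial Income Tax: taxable = R$6133.00 − 4×R$500.00 = R$4133.00
  R$391.20 + 16.18% × (R$4133.00 − R$4000.00) = R$391.20 + 16.18% × R$133.00 = R$412.72
Health Levy: 8.3% × R$6133.00 = R$509.04
Long-Term Care Levy: 7.46% × R$6133.00 = R$457.52
Total withheld: R$412.72 + R$509.04 + R$457.52 = R$1379.28
Net pay: R$6133.00 − R$1379.28 = R$4753.72

R$4753.72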